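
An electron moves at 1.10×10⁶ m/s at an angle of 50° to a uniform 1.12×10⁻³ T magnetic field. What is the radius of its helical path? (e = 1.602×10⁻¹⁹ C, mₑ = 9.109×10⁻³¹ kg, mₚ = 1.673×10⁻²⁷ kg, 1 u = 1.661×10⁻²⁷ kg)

r ≈ 4.28×10⁻³ m

v⊥ = v sinθ = 1.10×10⁶·sin50° ≈ 8.426×10⁵ m/s.
r = m v⊥/(|q|B) = (9.109×10⁻³¹)(8.426×10⁵)/((1.602×10⁻¹⁹)(1.12×10⁻³)) ≈ 4.28×10⁻³ m.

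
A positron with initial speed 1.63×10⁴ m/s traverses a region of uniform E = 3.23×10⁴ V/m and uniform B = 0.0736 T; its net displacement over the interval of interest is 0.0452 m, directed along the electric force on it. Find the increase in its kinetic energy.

The magnetic force is always ⟂ v and does no work; only the electric force changes KE.
ΔKE = F_E · d = |q|E d = (1.602×10⁻¹⁹)(3.23×10⁴)(0.0452) ≈ 2.34×10⁻¹⁶ J.

ΔKE ≈ 2.34×10⁻¹⁶ J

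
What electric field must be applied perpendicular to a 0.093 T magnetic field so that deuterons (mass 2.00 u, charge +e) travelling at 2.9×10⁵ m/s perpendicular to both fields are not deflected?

For straight-line motion qE = qvB, so E = vB.
E = 2.9×10⁵ × 0.093 = 2.7×10⁴ V/m.

E = 2.7×10⁴ V/m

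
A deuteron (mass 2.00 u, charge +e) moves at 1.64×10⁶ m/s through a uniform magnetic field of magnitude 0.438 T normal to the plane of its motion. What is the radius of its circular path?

r ≈ 0.0776 m

The magnetic force provides the centripetal force: |q|vB = mv²/r.
r = mv/(|q|B) = (3.322×10⁻²⁷)(1.64×10⁶)/((1.602×10⁻¹⁹)(0.438)) ≈ 0.0776 m.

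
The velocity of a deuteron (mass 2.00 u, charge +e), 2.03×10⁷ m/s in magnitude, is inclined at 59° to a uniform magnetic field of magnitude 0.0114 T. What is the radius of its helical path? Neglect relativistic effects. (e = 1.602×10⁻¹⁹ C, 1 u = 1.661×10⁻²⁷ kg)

v⊥ = v sinθ = 2.03×10⁷·sin59° ≈ 1.740×10⁷ m/s.
r = m v⊥/(|q|B) = (3.322×10⁻²⁷)(1.740×10⁷)/((1.602×10⁻¹⁹)(0.0114)) ≈ 31.7 m.

r ≈ 31.7 m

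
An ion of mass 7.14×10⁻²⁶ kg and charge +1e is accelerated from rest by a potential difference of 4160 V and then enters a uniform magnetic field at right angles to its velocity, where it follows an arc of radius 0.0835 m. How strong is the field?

B ≈ 0.729 T

v = √(2|q|V/m) = √(2·1.602×10⁻¹⁹·4160/7.14×10⁻²⁶) ≈ 1.366×10⁵ m/s.
B = mv/(|q|r) = (7.14×10⁻²⁶)(1.366×10⁵)/((1.602×10⁻¹⁹)(0.0835)) ≈ 0.729 T.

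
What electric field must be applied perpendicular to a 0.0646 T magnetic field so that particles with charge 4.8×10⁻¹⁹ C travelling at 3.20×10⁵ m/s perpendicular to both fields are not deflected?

For straight-line motion qE = qvB, so E = vB.
E = 3.20×10⁵ × 0.0646 = 2.07×10⁴ V/m.

E = 2.07×10⁴ V/m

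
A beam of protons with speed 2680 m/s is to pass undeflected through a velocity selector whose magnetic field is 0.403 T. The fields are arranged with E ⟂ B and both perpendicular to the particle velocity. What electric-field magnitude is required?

E = 1080 V/m

For straight-line motion qE = qvB, so E = vB.
E = 2680 × 0.403 = 1080 V/m.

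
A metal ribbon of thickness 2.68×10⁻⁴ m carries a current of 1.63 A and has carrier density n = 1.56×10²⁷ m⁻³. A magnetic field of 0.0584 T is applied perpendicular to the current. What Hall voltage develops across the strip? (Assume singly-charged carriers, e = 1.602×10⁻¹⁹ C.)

V_H = IB/(n e t).
V_H = (1.63)(0.0584)/((1.56×10²⁷)(1.602×10⁻¹⁹)(2.68×10⁻⁴)) ≈ 1.42×10⁻⁶ V.

V_H ≈ 1.42×10⁻⁶ V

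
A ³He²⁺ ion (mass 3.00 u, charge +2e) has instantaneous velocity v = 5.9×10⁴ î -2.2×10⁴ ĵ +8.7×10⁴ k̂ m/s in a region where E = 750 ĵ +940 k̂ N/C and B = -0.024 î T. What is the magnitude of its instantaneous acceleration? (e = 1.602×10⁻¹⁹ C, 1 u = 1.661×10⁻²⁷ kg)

|a| ≈ 9.00×10¹⁰ m/s²

v×B = (0, -2090, -528) N/C.
E + v×B = (0, -1340, 412) N/C.
F = q(E + v×B) = (3.204×10⁻¹⁹ C)·(0, -1340, 412) = (0, -4.29×10⁻¹⁶, 1.32×10⁻¹⁶) N.
|a| = |F|/m = 4.486×10⁻¹⁶/4.983×10⁻²⁷ ≈ 9.00×10¹⁰ m/s².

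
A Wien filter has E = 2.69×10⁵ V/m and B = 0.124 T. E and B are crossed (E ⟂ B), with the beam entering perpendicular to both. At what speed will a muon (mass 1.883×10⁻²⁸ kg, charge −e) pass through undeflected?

v = 2.17×10⁶ m/s

For undeflected motion the electric and magnetic forces balance: qE = qvB.
v = E/B = 2.69×10⁵/0.124 = 2.17×10⁶ m/s.
The result is independent of the particle's charge and mass.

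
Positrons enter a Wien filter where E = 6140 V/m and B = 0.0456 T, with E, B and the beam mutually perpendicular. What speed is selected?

v = 1.35×10⁵ m/s

For undeflected motion the electric and magnetic forces balance: qE = qvB.
v = E/B = 6140/0.0456 = 1.35×10⁵ m/s.
The result is independent of the particle's charge and mass.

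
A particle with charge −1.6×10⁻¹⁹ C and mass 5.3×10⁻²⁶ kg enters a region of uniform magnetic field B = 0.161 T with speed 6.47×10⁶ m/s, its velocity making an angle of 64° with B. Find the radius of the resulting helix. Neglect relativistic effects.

v⊥ = v sinθ = 6.47×10⁶·sin64° ≈ 5.815×10⁶ m/s.
r = m v⊥/(|q|B) = (5.3×10⁻²⁶)(5.815×10⁶)/((1.6×10⁻¹⁹)(0.161)) ≈ 12.0 m.

r ≈ 12.0 m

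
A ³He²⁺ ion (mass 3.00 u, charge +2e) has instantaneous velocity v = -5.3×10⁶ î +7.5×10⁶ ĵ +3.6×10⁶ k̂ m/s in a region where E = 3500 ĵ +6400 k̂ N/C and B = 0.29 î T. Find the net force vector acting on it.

F ≈ (0, 3.36×10⁻¹³, -6.95×10⁻¹³) N

v×B = (0, 1.04×10⁶, -2.18×10⁶) N/C.
E + v×B = (0, 1.05×10⁶, -2.17×10⁶) N/C.
F = q(E + v×B) = (3.204×10⁻¹⁹ C)·(0, 1.05×10⁶, -2.17×10⁶) = (0, 3.36×10⁻¹³, -6.95×10⁻¹³) N.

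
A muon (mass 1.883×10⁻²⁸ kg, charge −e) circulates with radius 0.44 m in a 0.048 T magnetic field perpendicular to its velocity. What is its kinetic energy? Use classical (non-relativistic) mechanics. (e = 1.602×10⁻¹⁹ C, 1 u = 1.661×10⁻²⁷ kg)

KE ≈ 3.0×10⁻¹⁴ J

v = |q|Br/m, then KE = ½mv² = (qBr)²/(2m).
v = (1.602×10⁻¹⁹)(0.048)(0.44)/1.883×10⁻²⁸ ≈ 1.797×10⁷ m/s.
KE = ½(1.883×10⁻²⁸)(1.797×10⁷)² ≈ 3.0×10⁻¹⁴ J.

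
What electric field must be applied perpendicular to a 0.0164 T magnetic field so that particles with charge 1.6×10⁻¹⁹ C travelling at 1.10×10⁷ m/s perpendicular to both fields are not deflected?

E = 1.80×10⁵ V/m

For straight-line motion qE = qvB, so E = vB.
E = 1.10×10⁷ × 0.0164 = 1.80×10⁵ V/m.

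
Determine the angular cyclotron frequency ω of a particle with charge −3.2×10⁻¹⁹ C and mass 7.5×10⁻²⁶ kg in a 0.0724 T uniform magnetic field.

ω ≈ 3.09×10⁵ rad/s

ω = |q|B/m.
ω = (3.2×10⁻¹⁹)(0.0724)/7.5×10⁻²⁶ ≈ 3.09×10⁵ rad/s.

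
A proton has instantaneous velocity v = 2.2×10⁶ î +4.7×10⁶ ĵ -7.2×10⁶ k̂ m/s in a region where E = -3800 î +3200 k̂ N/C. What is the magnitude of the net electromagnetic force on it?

|F| ≈ 7.96×10⁻¹⁶ N

Only an electric field acts, so F = qE = (1.602×10⁻¹⁹ C)·(-3800, 0, 3200) = (-6.09×10⁻¹⁶, 0, 5.13×10⁻¹⁶) N.
|F| = 7.96×10⁻¹⁶ N.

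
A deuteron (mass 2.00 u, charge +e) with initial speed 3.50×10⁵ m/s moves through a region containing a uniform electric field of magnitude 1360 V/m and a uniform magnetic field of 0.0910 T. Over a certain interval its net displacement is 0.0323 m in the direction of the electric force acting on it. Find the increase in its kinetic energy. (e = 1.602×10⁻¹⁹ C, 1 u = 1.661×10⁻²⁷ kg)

The magnetic force is always ⟂ v and does no work; only the electric force changes KE.
ΔKE = F_E · d = |q|E d = (1.602×10⁻¹⁹)(1360)(0.0323) ≈ 7.04×10⁻¹⁸ J.

ΔKE ≈ 7.04×10⁻¹⁸ J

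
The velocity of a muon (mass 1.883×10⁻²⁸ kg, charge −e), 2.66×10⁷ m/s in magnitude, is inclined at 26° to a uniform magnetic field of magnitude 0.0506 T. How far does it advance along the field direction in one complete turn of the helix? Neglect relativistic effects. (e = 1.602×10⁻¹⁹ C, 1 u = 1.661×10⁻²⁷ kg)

p ≈ 3.49 m

v∥ = v cosθ = 2.66×10⁷·cos26° ≈ 2.391×10⁷ m/s.
T = 2πm/(|q|B) = 2π(1.883×10⁻²⁸)/((1.602×10⁻¹⁹)(0.0506)) ≈ 1.460×10⁻⁷ s.
pitch = v∥ T = (2.391×10⁷)(1.460×10⁻⁷) ≈ 3.49 m.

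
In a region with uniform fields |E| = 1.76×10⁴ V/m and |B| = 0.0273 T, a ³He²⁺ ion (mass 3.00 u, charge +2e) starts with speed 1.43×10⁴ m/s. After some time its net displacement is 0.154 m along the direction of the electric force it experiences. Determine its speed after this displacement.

B does no work; ΔKE = |q|E d.
½mv_f² = ½mv₀² + |q|Ed = ½(4.983×10⁻²⁷)(1.43×10⁴)² + (3.204×10⁻¹⁹)(1.76×10⁴)(0.154) ≈ 5.095×10⁻¹⁹ J + 8.684×10⁻¹⁶ J ≈ 8.689×10⁻¹⁶ J.
v_f = √(2·8.689×10⁻¹⁶/4.983×10⁻²⁷) ≈ 5.91×10⁵ m/s.

v_f ≈ 5.91×10⁵ m/s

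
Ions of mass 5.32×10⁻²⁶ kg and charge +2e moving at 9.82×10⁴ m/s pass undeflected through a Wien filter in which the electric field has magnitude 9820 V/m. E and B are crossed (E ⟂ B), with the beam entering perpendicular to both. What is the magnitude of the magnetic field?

B = 0.100 T

Balance of forces in the selector: qE = qvB ⇒ B = E/v.
B = 9820/9.82×10⁴ = 0.100 T.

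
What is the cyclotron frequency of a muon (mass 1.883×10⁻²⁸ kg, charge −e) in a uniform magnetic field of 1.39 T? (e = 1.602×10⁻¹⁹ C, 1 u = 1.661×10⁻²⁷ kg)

f = |q|B/(2πm).
f = (1.602×10⁻¹⁹)(1.39)/(2π·1.883×10⁻²⁸) ≈ 1.88×10⁸ Hz.

f ≈ 1.88×10⁸ Hz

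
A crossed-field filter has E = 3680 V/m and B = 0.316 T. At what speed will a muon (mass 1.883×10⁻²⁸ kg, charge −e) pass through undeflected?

v = 1.16×10⁴ m/s

Zero net Lorentz force requires |qE| = |q v×B|, i.e. E = vB.
v = E/B = 3680/0.316 = 1.16×10⁴ m/s.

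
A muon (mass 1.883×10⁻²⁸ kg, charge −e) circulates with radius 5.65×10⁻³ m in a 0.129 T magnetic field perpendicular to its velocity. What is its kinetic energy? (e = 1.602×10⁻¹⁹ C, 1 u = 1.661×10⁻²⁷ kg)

KE ≈ 3.62×10⁻¹⁷ J

v = |q|Br/m, then KE = ½mv² = (qBr)²/(2m).
v = (1.602×10⁻¹⁹)(0.129)(5.65×10⁻³)/1.883×10⁻²⁸ ≈ 6.201×10⁵ m/s.
KE = ½(1.883×10⁻²⁸)(6.201×10⁵)² ≈ 3.62×10⁻¹⁷ J.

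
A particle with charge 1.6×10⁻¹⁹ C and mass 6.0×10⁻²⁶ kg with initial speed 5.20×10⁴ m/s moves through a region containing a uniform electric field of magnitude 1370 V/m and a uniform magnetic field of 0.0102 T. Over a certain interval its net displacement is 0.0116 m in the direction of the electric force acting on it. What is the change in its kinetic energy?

The magnetic force is always ⟂ v and does no work; only the electric force changes KE.
ΔKE = F_E · d = |q|E d = (1.6×10⁻¹⁹)(1370)(0.0116) ≈ 2.54×10⁻¹⁸ J.

ΔKE ≈ 2.54×10⁻¹⁸ J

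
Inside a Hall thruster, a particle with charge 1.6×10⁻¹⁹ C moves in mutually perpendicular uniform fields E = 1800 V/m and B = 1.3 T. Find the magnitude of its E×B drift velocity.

The E×B drift speed is v_d = E/B.
v_d = 1800/1.3 = 1400 m/s.

v_d ≈ 1400 m/s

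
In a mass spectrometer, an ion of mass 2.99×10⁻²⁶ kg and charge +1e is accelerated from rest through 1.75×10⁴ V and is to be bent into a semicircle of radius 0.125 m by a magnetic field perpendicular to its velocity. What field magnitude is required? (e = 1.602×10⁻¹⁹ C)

B ≈ 0.647 T

v = √(2|q|V/m) = √(2·1.602×10⁻¹⁹·1.75×10⁴/2.99×10⁻²⁶) ≈ 4.330×10⁵ m/s.
B = mv/(|q|r) = (2.99×10⁻²⁶)(4.330×10⁵)/((1.602×10⁻¹⁹)(0.125)) ≈ 0.647 T.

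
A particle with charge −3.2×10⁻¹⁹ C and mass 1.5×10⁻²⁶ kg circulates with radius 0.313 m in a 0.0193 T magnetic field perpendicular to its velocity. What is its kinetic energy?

v = |q|Br/m, then KE = ½mv² = (qBr)²/(2m).
v = (3.2×10⁻¹⁹)(0.0193)(0.313)/1.5×10⁻²⁶ ≈ 1.289×10⁵ m/s.
KE = ½(1.5×10⁻²⁶)(1.289×10⁵)² ≈ 1.25×10⁻¹⁶ J.

KE ≈ 1.25×10⁻¹⁶ J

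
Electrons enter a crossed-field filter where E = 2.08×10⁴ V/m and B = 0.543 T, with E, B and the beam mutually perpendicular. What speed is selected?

Zero net Lorentz force requires |qE| = |q v×B|, i.e. E = vB.
v = E/B = 2.08×10⁴/0.543 = 3.83×10⁴ m/s.

v = 3.83×10⁴ m/s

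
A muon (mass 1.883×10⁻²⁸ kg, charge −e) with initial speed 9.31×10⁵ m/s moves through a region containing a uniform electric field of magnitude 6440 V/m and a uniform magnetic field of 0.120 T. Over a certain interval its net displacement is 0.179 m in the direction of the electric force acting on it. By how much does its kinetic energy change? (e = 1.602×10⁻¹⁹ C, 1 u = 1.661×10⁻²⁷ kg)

ΔKE ≈ 1.85×10⁻¹⁶ J

The magnetic force is always ⟂ v and does no work; only the electric force changes KE.
ΔKE = F_E · d = |q|E d = (1.602×10⁻¹⁹)(6440)(0.179) ≈ 1.85×10⁻¹⁶ J.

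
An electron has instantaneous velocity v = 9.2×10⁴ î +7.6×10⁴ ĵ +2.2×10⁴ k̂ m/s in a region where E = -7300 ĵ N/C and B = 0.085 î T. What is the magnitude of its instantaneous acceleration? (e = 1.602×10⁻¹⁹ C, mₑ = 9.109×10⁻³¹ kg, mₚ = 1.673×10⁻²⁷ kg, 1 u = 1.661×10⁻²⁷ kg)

|a| ≈ 1.48×10¹⁵ m/s²

v×B = (0, 1870, -6460) N/C.
E + v×B = (0, -5430, -6460) N/C.
F = q(E + v×B) = (−1.602×10⁻¹⁹ C)·(0, -5430, -6460) = (0, 8.70×10⁻¹⁶, 1.03×10⁻¹⁵) N.
|a| = |F|/m = 1.352×10⁻¹⁵/9.109×10⁻³¹ ≈ 1.48×10¹⁵ m/s².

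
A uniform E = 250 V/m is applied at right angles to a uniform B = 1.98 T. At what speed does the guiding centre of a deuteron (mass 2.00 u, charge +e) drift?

In crossed fields the guiding centre drifts at v_d = |E×B|/B² = E/B, independent of charge and mass.
v_d = 250/1.98 = 126 m/s.

v_d ≈ 126 m/s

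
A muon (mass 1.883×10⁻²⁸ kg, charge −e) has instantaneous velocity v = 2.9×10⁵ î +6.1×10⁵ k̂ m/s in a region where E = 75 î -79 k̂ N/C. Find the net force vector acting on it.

F ≈ (-1.20×10⁻¹⁷, 0, 1.27×10⁻¹⁷) N

Only an electric field acts, so F = qE = (−1.602×10⁻¹⁹ C)·(75.0, 0, -79.0) = (-1.20×10⁻¹⁷, 0, 1.27×10⁻¹⁷) N.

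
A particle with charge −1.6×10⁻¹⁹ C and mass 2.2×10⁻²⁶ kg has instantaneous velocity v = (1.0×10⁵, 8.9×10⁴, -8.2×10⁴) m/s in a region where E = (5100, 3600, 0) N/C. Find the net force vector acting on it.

Only an electric field acts, so F = qE = (−1.6×10⁻¹⁹ C)·(5100, 3600, 0) = (-8.16×10⁻¹⁶, -5.76×10⁻¹⁶, 0) N.

F ≈ (-8.16×10⁻¹⁶, -5.76×10⁻¹⁶, 0) N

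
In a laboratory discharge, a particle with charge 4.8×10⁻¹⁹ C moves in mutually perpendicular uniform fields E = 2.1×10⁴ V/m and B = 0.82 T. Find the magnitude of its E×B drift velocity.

In crossed fields the guiding centre drifts at v_d = |E×B|/B² = E/B, independent of charge and mass.
v_d = 2.1×10⁴/0.82 = 2.6×10⁴ m/s.

v_d ≈ 2.6×10⁴ m/s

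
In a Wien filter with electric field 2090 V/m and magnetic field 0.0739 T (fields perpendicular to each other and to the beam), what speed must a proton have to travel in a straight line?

v = 2.83×10⁴ m/s

For undeflected motion the electric and magnetic forces balance: qE = qvB.
v = E/B = 2090/0.0739 = 2.83×10⁴ m/s.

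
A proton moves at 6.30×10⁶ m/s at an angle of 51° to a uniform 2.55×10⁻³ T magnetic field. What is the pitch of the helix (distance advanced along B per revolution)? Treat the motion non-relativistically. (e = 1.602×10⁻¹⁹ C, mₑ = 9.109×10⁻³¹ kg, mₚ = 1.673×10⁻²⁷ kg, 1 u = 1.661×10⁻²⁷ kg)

p ≈ 102 m

v∥ = v cosθ = 6.30×10⁶·cos51° ≈ 3.965×10⁶ m/s.
T = 2πm/(|q|B) = 2π(1.673×10⁻²⁷)/((1.602×10⁻¹⁹)(2.55×10⁻³)) ≈ 2.573×10⁻⁵ s.
pitch = v∥ T = (3.965×10⁶)(2.573×10⁻⁵) ≈ 102 m.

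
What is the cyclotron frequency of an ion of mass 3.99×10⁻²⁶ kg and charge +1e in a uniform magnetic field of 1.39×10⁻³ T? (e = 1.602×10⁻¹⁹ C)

f = |q|B/(2πm).
f = (1.602×10⁻¹⁹)(1.39×10⁻³)/(2π·3.99×10⁻²⁶) ≈ 888 Hz.

f ≈ 888 Hz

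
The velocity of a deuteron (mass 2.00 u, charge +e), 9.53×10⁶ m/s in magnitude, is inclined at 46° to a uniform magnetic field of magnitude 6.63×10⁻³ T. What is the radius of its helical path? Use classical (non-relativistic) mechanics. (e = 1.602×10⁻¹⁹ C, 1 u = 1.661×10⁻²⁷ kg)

r ≈ 21.4 m

v⊥ = v sinθ = 9.53×10⁶·sin46° ≈ 6.855×10⁶ m/s.
r = m v⊥/(|q|B) = (3.322×10⁻²⁷)(6.855×10⁶)/((1.602×10⁻¹⁹)(6.63×10⁻³)) ≈ 21.4 m.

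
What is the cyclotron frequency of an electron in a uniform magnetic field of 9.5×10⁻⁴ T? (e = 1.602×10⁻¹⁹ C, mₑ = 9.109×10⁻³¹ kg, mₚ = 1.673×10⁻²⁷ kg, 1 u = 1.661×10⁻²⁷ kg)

f = |q|B/(2πm).
f = (1.602×10⁻¹⁹)(9.5×10⁻⁴)/(2π·9.109×10⁻³¹) ≈ 2.7×10⁷ Hz.

f ≈ 2.7×10⁷ Hz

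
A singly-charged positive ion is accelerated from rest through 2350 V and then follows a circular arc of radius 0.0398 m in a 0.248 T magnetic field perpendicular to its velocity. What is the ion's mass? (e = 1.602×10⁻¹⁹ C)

Combine |q|V = ½mv² and r = mv/(|q|B): eliminate v to get m = qB²r²/(2V).
m = (1.602×10⁻¹⁹)(0.248)²(0.0398)²/(2·2350) ≈ 3.32×10⁻²⁷ kg.

m ≈ 3.32×10⁻²⁷ kg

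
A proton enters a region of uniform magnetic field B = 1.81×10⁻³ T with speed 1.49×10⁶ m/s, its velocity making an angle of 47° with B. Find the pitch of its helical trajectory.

v∥ = v cosθ = 1.49×10⁶·cos47° ≈ 1.016×10⁶ m/s.
T = 2πm/(|q|B) = 2π(1.673×10⁻²⁷)/((1.602×10⁻¹⁹)(1.81×10⁻³)) ≈ 3.625×10⁻⁵ s.
pitch = v∥ T = (1.016×10⁶)(3.625×10⁻⁵) ≈ 36.8 m.

p ≈ 36.8 m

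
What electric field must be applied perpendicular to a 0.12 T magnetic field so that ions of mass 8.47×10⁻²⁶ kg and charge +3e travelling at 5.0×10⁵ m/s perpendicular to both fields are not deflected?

For straight-line motion qE = qvB, so E = vB.
E = 5.0×10⁵ × 0.12 = 6.0×10⁴ V/m.

E = 6.0×10⁴ V/m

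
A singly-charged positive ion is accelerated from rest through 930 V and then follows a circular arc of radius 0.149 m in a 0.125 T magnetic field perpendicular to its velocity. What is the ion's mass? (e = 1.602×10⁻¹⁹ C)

m ≈ 2.99×10⁻²⁶ kg

Combine |q|V = ½mv² and r = mv/(|q|B): eliminate v to get m = qB²r²/(2V).
m = (1.602×10⁻¹⁹)(0.125)²(0.149)²/(2·930) ≈ 2.99×10⁻²⁶ kg.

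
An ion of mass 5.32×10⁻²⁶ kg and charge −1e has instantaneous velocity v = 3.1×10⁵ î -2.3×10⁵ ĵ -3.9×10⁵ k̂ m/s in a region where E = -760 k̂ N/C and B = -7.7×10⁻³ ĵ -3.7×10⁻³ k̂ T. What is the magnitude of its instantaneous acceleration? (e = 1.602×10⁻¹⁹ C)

v×B = (-2150, 1150, -2390) N/C.
E + v×B = (-2150, 1150, -3150) N/C.
F = q(E + v×B) = (−1.602×10⁻¹⁹ C)·(-2150, 1150, -3150) = (3.45×10⁻¹⁶, -1.84×10⁻¹⁶, 5.04×10⁻¹⁶) N.
|a| = |F|/m = 6.378×10⁻¹⁶/5.32×10⁻²⁶ ≈ 1.20×10¹⁰ m/s².

|a| ≈ 1.20×10¹⁰ m/s²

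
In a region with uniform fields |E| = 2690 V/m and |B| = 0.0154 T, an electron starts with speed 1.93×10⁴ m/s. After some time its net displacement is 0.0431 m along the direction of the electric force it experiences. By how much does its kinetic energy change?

ΔKE ≈ 1.86×10⁻¹⁷ J

The magnetic force is always ⟂ v and does no work; only the electric force changes KE.
ΔKE = F_E · d = |q|E d = (1.602×10⁻¹⁹)(2690)(0.0431) ≈ 1.86×10⁻¹⁷ J.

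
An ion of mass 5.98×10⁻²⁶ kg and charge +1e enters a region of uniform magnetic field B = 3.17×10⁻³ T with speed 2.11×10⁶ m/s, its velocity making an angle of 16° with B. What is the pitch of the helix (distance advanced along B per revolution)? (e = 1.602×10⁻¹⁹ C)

v∥ = v cosθ = 2.11×10⁶·cos16° ≈ 2.028×10⁶ m/s.
T = 2πm/(|q|B) = 2π(5.98×10⁻²⁶)/((1.602×10⁻¹⁹)(3.17×10⁻³)) ≈ 7.399×10⁻⁴ s.
pitch = v∥ T = (2.028×10⁶)(7.399×10⁻⁴) ≈ 1500 m.

p ≈ 1500 m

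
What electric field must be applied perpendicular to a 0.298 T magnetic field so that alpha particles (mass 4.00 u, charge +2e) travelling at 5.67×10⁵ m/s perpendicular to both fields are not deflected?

E = 1.69×10⁵ V/m

For straight-line motion qE = qvB, so E = vB.
E = 5.67×10⁵ × 0.298 = 1.69×10⁵ V/m.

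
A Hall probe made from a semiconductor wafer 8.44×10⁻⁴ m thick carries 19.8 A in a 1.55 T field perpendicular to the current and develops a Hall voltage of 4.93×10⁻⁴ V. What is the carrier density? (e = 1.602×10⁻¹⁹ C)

n ≈ 4.60×10²⁶ m⁻³

From V_H = IB/(n e t), n = IB/(V_H e t).
n = (19.8)(1.55)/((4.93×10⁻⁴)(1.602×10⁻¹⁹)(8.44×10⁻⁴)) ≈ 4.60×10²⁶ m⁻³.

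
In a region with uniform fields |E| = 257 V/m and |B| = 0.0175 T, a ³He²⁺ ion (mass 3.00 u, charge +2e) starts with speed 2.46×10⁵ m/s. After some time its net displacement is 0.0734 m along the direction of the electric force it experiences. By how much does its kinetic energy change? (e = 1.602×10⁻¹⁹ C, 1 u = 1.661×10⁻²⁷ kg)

ΔKE ≈ 6.04×10⁻¹⁸ J

The magnetic force is always ⟂ v and does no work; only the electric force changes KE.
ΔKE = F_E · d = |q|E d = (3.204×10⁻¹⁹)(257)(0.0734) ≈ 6.04×10⁻¹⁸ J.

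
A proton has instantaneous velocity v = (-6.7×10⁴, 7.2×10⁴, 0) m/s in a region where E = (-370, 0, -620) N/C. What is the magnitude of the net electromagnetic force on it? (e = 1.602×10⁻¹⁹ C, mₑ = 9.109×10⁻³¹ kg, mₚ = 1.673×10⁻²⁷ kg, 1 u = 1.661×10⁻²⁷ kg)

|F| ≈ 1.16×10⁻¹⁶ N

Only an electric field acts, so F = qE = (1.602×10⁻¹⁹ C)·(-370, 0, -620) = (-5.93×10⁻¹⁷, 0, -9.93×10⁻¹⁷) N.
|F| = 1.16×10⁻¹⁶ N.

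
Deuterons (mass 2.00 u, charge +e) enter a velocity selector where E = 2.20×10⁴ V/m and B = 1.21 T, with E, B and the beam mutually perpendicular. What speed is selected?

v = 1.82×10⁴ m/s

Zero net Lorentz force requires |qE| = |q v×B|, i.e. E = vB.
v = E/B = 2.20×10⁴/1.21 = 1.82×10⁴ m/s.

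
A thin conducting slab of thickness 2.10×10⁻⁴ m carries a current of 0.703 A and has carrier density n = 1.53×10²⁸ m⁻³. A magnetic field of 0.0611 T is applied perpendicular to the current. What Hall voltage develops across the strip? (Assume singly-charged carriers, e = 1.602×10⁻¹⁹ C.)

V_H ≈ 8.34×10⁻⁸ V

V_H = IB/(n e t).
V_H = (0.703)(0.0611)/((1.53×10²⁸)(1.602×10⁻¹⁹)(2.10×10⁻⁴)) ≈ 8.34×10⁻⁸ V.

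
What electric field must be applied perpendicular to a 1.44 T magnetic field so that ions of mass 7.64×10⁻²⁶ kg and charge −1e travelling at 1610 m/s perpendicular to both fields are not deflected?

For straight-line motion qE = qvB, so E = vB.
E = 1610 × 1.44 = 2320 V/m.

E = 2320 V/m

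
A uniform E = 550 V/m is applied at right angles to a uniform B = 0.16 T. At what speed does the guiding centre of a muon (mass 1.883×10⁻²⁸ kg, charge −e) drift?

v_d ≈ 3400 m/s

The steady drift has the magnetic force balancing the electric force, so v_d = E/B.
v_d = 550/0.16 = 3400 m/s.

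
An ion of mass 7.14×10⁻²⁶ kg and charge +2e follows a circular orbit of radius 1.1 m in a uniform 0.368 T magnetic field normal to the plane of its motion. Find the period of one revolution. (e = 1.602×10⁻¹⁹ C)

T ≈ 3.80×10⁻⁶ s

The cyclotron period depends only on m, q, B: T = 2πm/(|q|B).
T = 2π(7.14×10⁻²⁶)/((3.204×10⁻¹⁹)(0.368)) ≈ 3.80×10⁻⁶ s.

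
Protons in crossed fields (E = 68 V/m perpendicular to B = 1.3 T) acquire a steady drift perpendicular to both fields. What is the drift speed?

The E×B drift speed is v_d = E/B.
v_d = 68/1.3 = 52 m/s.

v_d ≈ 52 m/s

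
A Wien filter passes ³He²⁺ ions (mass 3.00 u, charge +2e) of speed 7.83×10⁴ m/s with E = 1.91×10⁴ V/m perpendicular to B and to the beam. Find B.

Balance of forces in the selector: qE = qvB ⇒ B = E/v.
B = 1.91×10⁴/7.83×10⁴ = 0.244 T.

B = 0.244 T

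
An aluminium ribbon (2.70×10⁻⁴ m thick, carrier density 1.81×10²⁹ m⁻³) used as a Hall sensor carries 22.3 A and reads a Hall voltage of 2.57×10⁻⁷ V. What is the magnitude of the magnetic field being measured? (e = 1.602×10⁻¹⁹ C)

From V_H = IB/(n e t), B = V_H n e t / I.
B = (2.57×10⁻⁷)(1.81×10²⁹)(1.602×10⁻¹⁹)(2.70×10⁻⁴)/22.3 ≈ 0.0902 T.

B ≈ 0.0902 T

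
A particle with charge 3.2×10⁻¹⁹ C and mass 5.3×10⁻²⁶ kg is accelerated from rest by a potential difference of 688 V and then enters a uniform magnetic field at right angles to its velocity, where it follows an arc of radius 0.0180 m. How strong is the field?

B ≈ 0.839 T

v = √(2|q|V/m) = √(2·3.2×10⁻¹⁹·688/5.3×10⁻²⁶) ≈ 9.115×10⁴ m/s.
B = mv/(|q|r) = (5.3×10⁻²⁶)(9.115×10⁴)/((3.2×10⁻¹⁹)(0.0180)) ≈ 0.839 T.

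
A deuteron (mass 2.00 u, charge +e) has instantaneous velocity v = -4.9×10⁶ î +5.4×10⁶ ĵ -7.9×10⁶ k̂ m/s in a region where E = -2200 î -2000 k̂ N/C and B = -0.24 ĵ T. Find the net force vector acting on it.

F ≈ (-3.04×10⁻¹³, 0, 1.88×10⁻¹³) N

v×B = (-1.90×10⁶, 0, 1.18×10⁶) N/C.
E + v×B = (-1.90×10⁶, 0, 1.17×10⁶) N/C.
F = q(E + v×B) = (1.602×10⁻¹⁹ C)·(-1.90×10⁶, 0, 1.17×10⁶) = (-3.04×10⁻¹³, 0, 1.88×10⁻¹³) N.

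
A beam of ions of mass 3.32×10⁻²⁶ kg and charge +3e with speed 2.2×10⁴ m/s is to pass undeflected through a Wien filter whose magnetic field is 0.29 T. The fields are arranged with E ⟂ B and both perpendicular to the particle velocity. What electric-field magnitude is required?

E = 6400 V/m

For straight-line motion qE = qvB, so E = vB.
E = 2.2×10⁴ × 0.29 = 6400 V/m.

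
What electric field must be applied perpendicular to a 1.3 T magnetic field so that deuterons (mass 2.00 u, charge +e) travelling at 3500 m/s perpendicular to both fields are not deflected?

For straight-line motion qE = qvB, so E = vB.
E = 3500 × 1.3 = 4600 V/m.

E = 4600 V/m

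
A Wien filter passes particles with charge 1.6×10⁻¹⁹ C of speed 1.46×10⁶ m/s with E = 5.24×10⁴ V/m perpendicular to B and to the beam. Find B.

B = 0.0359 T

Balance of forces in the selector: qE = qvB ⇒ B = E/v.
B = 5.24×10⁴/1.46×10⁶ = 0.0359 T.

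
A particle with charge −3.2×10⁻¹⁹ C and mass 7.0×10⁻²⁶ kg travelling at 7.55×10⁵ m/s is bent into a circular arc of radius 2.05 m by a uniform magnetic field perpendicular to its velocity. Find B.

B ≈ 0.0806 T

From |q|vB = mv²/r, B = mv/(|q|r).
B = (7.0×10⁻²⁶)(7.55×10⁵)/((3.2×10⁻¹⁹)(2.05)) ≈ 0.0806 T.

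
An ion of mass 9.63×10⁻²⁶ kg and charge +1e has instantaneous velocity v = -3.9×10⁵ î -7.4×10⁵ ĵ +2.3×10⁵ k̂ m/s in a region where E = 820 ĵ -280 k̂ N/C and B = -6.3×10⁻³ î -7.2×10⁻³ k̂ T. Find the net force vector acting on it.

F ≈ (8.54×10⁻¹⁶, -5.51×10⁻¹⁶, -7.92×10⁻¹⁶) N

v×B = (5330, -4260, -4660) N/C.
E + v×B = (5330, -3440, -4940) N/C.
F = q(E + v×B) = (1.602×10⁻¹⁹ C)·(5330, -3440, -4940) = (8.54×10⁻¹⁶, -5.51×10⁻¹⁶, -7.92×10⁻¹⁶) N.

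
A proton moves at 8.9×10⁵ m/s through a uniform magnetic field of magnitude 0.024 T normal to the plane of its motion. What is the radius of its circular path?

The magnetic force provides the centripetal force: |q|vB = mv²/r.
r = mv/(|q|B) = (1.673×10⁻²⁷)(8.9×10⁵)/((1.602×10⁻¹⁹)(0.024)) ≈ 0.39 m.

r ≈ 0.39 m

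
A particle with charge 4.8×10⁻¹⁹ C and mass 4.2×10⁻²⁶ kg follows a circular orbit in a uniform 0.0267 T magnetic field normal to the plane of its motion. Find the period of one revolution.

The cyclotron period depends only on m, q, B: T = 2πm/(|q|B).
T = 2π(4.2×10⁻²⁶)/((4.8×10⁻¹⁹)(0.0267)) ≈ 2.06×10⁻⁵ s.

T ≈ 2.06×10⁻⁵ s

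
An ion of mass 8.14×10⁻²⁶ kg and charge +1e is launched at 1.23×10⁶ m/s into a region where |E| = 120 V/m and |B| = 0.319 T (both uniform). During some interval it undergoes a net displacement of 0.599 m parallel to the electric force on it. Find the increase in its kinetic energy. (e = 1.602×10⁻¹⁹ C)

The magnetic force is always ⟂ v and does no work; only the electric force changes KE.
ΔKE = F_E · d = |q|E d = (1.602×10⁻¹⁹)(120)(0.599) ≈ 1.15×10⁻¹⁷ J.

ΔKE ≈ 1.15×10⁻¹⁷ J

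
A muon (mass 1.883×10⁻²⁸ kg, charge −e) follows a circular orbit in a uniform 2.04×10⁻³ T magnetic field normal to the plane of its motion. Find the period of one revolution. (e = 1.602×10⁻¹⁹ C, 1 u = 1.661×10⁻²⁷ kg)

T ≈ 3.62×10⁻⁶ s

The cyclotron period depends only on m, q, B: T = 2πm/(|q|B).
T = 2π(1.883×10⁻²⁸)/((1.602×10⁻¹⁹)(2.04×10⁻³)) ≈ 3.62×10⁻⁶ s.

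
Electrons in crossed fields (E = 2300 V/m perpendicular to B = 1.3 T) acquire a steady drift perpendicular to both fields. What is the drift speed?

The steady drift has the magnetic force balancing the electric force, so v_d = E/B.
v_d = 2300/1.3 = 1800 m/s.

v_d ≈ 1800 m/s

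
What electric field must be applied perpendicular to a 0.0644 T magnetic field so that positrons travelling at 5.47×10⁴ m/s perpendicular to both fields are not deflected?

For straight-line motion qE = qvB, so E = vB.
E = 5.47×10⁴ × 0.0644 = 3520 V/m.

E = 3520 V/m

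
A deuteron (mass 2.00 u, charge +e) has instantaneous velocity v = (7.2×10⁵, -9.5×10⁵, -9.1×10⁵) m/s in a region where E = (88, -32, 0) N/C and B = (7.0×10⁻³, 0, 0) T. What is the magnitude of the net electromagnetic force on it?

v×B = (0, -6370, 6650) N/C.
E + v×B = (88.0, -6400, 6650) N/C.
F = q(E + v×B) = (1.602×10⁻¹⁹ C)·(88.0, -6400, 6650) = (1.41×10⁻¹⁷, -1.03×10⁻¹⁵, 1.07×10⁻¹⁵) N.
|F| = 1.48×10⁻¹⁵ N.

|F| ≈ 1.48×10⁻¹⁵ N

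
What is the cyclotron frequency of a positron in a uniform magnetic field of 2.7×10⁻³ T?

f ≈ 7.6×10⁷ Hz

f = |q|B/(2πm).
f = (1.602×10⁻¹⁹)(2.7×10⁻³)/(2π·9.109×10⁻³¹) ≈ 7.6×10⁷ Hz.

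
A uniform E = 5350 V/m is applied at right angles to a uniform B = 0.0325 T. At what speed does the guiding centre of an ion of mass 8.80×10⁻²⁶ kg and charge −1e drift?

The E×B drift speed is v_d = E/B.
v_d = 5350/0.0325 = 1.65×10⁵ m/s.

v_d ≈ 1.65×10⁵ m/s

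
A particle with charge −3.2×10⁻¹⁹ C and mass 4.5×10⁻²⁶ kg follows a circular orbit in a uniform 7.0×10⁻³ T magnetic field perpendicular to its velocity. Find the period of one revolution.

The cyclotron period depends only on m, q, B: T = 2πm/(|q|B).
T = 2π(4.5×10⁻²⁶)/((3.2×10⁻¹⁹)(7.0×10⁻³)) ≈ 1.3×10⁻⁴ s.

T ≈ 1.3×10⁻⁴ s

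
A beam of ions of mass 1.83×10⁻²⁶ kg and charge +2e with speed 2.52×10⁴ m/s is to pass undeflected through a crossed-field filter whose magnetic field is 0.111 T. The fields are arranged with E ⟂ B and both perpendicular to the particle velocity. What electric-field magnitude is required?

E = 2800 V/m

For straight-line motion qE = qvB, so E = vB.
E = 2.52×10⁴ × 0.111 = 2800 V/m.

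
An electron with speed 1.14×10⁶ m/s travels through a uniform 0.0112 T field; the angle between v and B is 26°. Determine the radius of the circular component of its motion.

v⊥ = v sinθ = 1.14×10⁶·sin26° ≈ 4.997×10⁵ m/s.
r = m v⊥/(|q|B) = (9.109×10⁻³¹)(4.997×10⁵)/((1.602×10⁻¹⁹)(0.0112)) ≈ 2.54×10⁻⁴ m.

r ≈ 2.54×10⁻⁴ m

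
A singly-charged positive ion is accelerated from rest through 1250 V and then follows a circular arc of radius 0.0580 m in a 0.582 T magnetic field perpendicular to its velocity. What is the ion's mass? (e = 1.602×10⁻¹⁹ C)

Combine |q|V = ½mv² and r = mv/(|q|B): eliminate v to get m = qB²r²/(2V).
m = (1.602×10⁻¹⁹)(0.582)²(0.0580)²/(2·1250) ≈ 7.30×10⁻²⁶ kg.

m ≈ 7.30×10⁻²⁶ kg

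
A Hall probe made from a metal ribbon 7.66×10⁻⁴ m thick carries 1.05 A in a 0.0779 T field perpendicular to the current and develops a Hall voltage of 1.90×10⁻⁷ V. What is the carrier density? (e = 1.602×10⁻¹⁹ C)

From V_H = IB/(n e t), n = IB/(V_H e t).
n = (1.05)(0.0779)/((1.90×10⁻⁷)(1.602×10⁻¹⁹)(7.66×10⁻⁴)) ≈ 3.51×10²⁷ m⁻³.

n ≈ 3.51×10²⁷ m⁻³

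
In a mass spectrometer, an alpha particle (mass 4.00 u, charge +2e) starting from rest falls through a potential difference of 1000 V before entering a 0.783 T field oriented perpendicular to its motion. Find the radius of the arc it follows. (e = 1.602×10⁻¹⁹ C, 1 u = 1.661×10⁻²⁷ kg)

Acceleration: |q|V = ½mv² ⇒ v = √(2|q|V/m) = √(2·3.204×10⁻¹⁹·1000/6.644×10⁻²⁷) ≈ 3.106×10⁵ m/s.
In the field: r = mv/(|q|B) = (6.644×10⁻²⁷)(3.106×10⁵)/((3.204×10⁻¹⁹)(0.783)) ≈ 8.22×10⁻³ m.

r ≈ 8.22×10⁻³ m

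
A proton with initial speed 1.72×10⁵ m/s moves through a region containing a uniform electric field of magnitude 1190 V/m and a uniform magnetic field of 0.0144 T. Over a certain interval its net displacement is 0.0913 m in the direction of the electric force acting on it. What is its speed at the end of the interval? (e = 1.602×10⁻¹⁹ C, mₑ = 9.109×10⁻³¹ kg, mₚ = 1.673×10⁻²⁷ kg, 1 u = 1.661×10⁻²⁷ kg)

B does no work; ΔKE = |q|E d.
½mv_f² = ½mv₀² + |q|Ed = ½(1.673×10⁻²⁷)(1.72×10⁵)² + (1.602×10⁻¹⁹)(1190)(0.0913) ≈ 2.475×10⁻¹⁷ J + 1.741×10⁻¹⁷ J ≈ 4.215×10⁻¹⁷ J.
v_f = √(2·4.215×10⁻¹⁷/1.673×10⁻²⁷) ≈ 2.24×10⁵ m/s.

v_f ≈ 2.24×10⁵ m/s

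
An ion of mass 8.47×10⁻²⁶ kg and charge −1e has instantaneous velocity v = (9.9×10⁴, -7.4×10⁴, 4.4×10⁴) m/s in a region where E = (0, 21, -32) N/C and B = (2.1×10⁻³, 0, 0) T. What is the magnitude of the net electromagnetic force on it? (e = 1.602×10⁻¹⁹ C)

v×B = (0, 92.4, 155) N/C.
E + v×B = (0, 113, 123) N/C.
F = q(E + v×B) = (−1.602×10⁻¹⁹ C)·(0, 113, 123) = (0, -1.82×10⁻¹⁷, -1.98×10⁻¹⁷) N.
|F| = 2.68×10⁻¹⁷ N.

|F| ≈ 2.68×10⁻¹⁷ N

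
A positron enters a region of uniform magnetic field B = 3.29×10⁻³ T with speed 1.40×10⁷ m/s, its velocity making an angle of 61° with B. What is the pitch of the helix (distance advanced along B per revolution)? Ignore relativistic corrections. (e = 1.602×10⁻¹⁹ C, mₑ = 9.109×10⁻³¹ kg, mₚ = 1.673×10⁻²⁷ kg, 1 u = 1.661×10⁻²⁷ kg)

p ≈ 0.0737 m

v∥ = v cosθ = 1.40×10⁷·cos61° ≈ 6.787×10⁶ m/s.
T = 2πm/(|q|B) = 2π(9.109×10⁻³¹)/((1.602×10⁻¹⁹)(3.29×10⁻³)) ≈ 1.086×10⁻⁸ s.
pitch = v∥ T = (6.787×10⁶)(1.086×10⁻⁸) ≈ 0.0737 m.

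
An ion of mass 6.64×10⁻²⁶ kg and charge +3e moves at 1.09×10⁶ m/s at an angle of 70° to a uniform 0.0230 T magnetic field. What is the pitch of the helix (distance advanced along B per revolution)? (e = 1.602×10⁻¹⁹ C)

p ≈ 14.1 m

v∥ = v cosθ = 1.09×10⁶·cos70° ≈ 3.728×10⁵ m/s.
T = 2πm/(|q|B) = 2π(6.64×10⁻²⁶)/((4.806×10⁻¹⁹)(0.0230)) ≈ 3.774×10⁻⁵ s.
pitch = v∥ T = (3.728×10⁵)(3.774×10⁻⁵) ≈ 14.1 m.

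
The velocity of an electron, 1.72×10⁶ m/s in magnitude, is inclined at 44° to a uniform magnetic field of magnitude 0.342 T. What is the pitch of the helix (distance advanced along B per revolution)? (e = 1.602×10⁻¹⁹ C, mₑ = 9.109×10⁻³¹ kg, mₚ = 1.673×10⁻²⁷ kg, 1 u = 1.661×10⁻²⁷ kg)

v∥ = v cosθ = 1.72×10⁶·cos44° ≈ 1.237×10⁶ m/s.
T = 2πm/(|q|B) = 2π(9.109×10⁻³¹)/((1.602×10⁻¹⁹)(0.342)) ≈ 1.045×10⁻¹⁰ s.
pitch = v∥ T = (1.237×10⁶)(1.045×10⁻¹⁰) ≈ 1.29×10⁻⁴ m.

p ≈ 1.29×10⁻⁴ m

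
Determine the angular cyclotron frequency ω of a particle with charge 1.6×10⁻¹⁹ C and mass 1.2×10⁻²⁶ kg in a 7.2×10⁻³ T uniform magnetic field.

ω ≈ 9.6×10⁴ rad/s

ω = |q|B/m.
ω = (1.6×10⁻¹⁹)(7.2×10⁻³)/1.2×10⁻²⁶ ≈ 9.6×10⁴ rad/s.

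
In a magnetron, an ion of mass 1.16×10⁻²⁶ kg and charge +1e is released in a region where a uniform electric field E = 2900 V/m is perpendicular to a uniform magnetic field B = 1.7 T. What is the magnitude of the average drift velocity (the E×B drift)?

v_d ≈ 1700 m/s

The steady drift has the magnetic force balancing the electric force, so v_d = E/B.
v_d = 2900/1.7 = 1700 m/s.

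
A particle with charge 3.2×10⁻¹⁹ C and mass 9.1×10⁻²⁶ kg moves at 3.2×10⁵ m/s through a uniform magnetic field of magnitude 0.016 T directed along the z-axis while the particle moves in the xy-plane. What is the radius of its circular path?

The magnetic force provides the centripetal force: |q|vB = mv²/r.
r = mv/(|q|B) = (9.1×10⁻²⁶)(3.2×10⁵)/((3.2×10⁻¹⁹)(0.016)) ≈ 5.7 m.

r ≈ 5.7 m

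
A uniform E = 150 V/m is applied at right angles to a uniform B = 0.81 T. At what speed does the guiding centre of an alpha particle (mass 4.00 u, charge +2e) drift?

v_d ≈ 190 m/s

The steady drift has the magnetic force balancing the electric force, so v_d = E/B.
v_d = 150/0.81 = 190 m/s.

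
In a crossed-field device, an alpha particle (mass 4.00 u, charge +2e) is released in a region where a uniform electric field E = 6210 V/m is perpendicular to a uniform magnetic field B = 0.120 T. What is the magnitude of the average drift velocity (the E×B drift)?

The steady drift has the magnetic force balancing the electric force, so v_d = E/B.
v_d = 6210/0.120 = 5.18×10⁴ m/s.

v_d ≈ 5.18×10⁴ m/s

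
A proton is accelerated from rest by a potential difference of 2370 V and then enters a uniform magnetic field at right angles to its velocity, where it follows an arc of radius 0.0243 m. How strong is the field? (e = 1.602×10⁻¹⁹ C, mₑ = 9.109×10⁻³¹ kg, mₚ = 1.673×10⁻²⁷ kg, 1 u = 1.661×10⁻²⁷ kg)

B ≈ 0.290 T

v = √(2|q|V/m) = √(2·1.602×10⁻¹⁹·2370/1.673×10⁻²⁷) ≈ 6.737×10⁵ m/s.
B = mv/(|q|r) = (1.673×10⁻²⁷)(6.737×10⁵)/((1.602×10⁻¹⁹)(0.0243)) ≈ 0.290 T.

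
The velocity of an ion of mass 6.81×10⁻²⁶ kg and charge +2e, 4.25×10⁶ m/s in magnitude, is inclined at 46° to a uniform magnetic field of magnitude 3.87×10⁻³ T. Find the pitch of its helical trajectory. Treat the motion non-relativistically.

v∥ = v cosθ = 4.25×10⁶·cos46° ≈ 2.952×10⁶ m/s.
T = 2πm/(|q|B) = 2π(6.81×10⁻²⁶)/((3.204×10⁻¹⁹)(3.87×10⁻³)) ≈ 3.451×10⁻⁴ s.
pitch = v∥ T = (2.952×10⁶)(3.451×10⁻⁴) ≈ 1020 m.

p ≈ 1020 m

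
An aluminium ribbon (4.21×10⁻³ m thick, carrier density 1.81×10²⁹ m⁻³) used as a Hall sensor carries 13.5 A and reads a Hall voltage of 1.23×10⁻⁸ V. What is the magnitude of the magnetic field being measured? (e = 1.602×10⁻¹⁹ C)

B ≈ 0.111 T

From V_H = IB/(n e t), B = V_H n e t / I.
B = (1.23×10⁻⁸)(1.81×10²⁹)(1.602×10⁻¹⁹)(4.21×10⁻³)/13.5 ≈ 0.111 T.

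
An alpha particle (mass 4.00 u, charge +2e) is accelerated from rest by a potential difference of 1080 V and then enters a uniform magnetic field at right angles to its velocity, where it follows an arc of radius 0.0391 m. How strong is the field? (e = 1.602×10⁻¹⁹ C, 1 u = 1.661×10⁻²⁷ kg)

v = √(2|q|V/m) = √(2·3.204×10⁻¹⁹·1080/6.644×10⁻²⁷) ≈ 3.227×10⁵ m/s.
B = mv/(|q|r) = (6.644×10⁻²⁷)(3.227×10⁵)/((3.204×10⁻¹⁹)(0.0391)) ≈ 0.171 T.

B ≈ 0.171 T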